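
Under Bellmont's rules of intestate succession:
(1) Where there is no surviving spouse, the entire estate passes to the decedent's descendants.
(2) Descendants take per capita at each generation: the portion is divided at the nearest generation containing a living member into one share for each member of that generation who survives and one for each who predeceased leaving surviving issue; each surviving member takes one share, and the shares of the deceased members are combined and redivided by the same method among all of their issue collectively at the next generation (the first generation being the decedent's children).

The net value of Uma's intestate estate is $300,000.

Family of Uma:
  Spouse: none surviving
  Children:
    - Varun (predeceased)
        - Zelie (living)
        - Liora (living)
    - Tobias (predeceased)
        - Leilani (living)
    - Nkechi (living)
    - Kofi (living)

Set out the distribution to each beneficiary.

Zelie: $50,000; Liora: $50,000; Leilani: $50,000; Nkechi: $75,000; Kofi: $75,000

The entire $300,000 passes to the descendants.
That amount ($300,000) is divided at the children's generation into 4 shares of $75,000. Nkechi and Kofi each take $75,000. The 2 shares of the deceased (Varun and Tobias) are combined into a pool of $150,000.
That pool ($150,000) is divided at the grandchildren's generation equally among Zelie, Liora, and Leilani: $50,000 each.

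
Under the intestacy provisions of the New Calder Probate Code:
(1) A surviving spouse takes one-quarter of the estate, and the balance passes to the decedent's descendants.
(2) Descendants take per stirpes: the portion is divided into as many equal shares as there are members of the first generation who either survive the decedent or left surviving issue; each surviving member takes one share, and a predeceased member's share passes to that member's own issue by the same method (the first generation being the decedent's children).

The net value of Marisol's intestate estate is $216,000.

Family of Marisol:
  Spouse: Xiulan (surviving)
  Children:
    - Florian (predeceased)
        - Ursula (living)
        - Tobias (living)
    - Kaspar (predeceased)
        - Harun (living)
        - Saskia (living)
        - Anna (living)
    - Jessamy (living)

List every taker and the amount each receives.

Xiulan: $54,000; Ursula: $27,000; Tobias: $27,000; Harun: $18,000; Saskia: $18,000; Anna: $18,000; Jessamy: $54,000

Xiulan takes one-quarter of $216,000 = $54,000. The remaining $162,000 passes to the descendants.
The descendants' portion ($162,000) is divided into 3 shares of $54,000: Jessamy takes $54,000; Florian's $54,000 share passes to Florian's issue; Kaspar's $54,000 share passes to Kaspar's issue.
Florian's share ($54,000) is divided into 2 shares of $27,000: Ursula and Tobias each take $27,000.
Kaspar's share ($54,000) is divided into 3 shares of $18,000: Harun, Saskia, and Anna each take $18,000.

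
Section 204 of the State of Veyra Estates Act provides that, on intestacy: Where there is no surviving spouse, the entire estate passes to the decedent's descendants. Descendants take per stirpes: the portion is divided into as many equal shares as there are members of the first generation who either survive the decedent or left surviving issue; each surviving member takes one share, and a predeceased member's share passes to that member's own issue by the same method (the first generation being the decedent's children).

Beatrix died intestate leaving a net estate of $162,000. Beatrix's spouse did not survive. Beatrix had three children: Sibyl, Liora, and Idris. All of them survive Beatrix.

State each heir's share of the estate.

The entire $162,000 passes to the descendants.
That amount ($162,000) is divided into 3 shares of $54,000: Sibyl, Liora, and Idris each take $54,000.

Sibyl: $54,000; Liora: $54,000; Idris: $54,000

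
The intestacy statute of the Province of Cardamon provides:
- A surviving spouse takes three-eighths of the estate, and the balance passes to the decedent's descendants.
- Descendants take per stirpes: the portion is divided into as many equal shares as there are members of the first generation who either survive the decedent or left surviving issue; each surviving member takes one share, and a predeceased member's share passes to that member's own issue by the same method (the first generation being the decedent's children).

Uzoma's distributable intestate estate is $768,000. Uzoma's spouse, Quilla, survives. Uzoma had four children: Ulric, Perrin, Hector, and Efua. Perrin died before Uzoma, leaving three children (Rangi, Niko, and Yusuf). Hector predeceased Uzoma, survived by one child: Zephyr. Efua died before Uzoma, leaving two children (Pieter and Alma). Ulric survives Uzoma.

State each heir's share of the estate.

Quilla takes three-eighths of $768,000 = $288,000. The remaining $480,000 passes to the descendants.
The descendants' portion ($480,000) is divided into 4 shares of $120,000: Ulric takes $120,000; Perrin's $120,000 share passes to Perrin's issue; Hector's $120,000 share passes to Hector's issue; Efua's $120,000 share passes to Efua's issue.
Perrin's share ($120,000) is divided into 3 shares of $40,000: Rangi, Niko, and Yusuf each take $40,000.
Hector's share ($120,000) passes entirely to Zephyr.
Efua's share ($120,000) is divided into 2 shares of $60,000: Pieter and Alma each take $60,000.

Quilla: $288,000; Ulric: $120,000; Rangi: $40,000; Niko: $40,000; Yusuf: $40,000; Zephyr: $120,000; Pieter: $60,000; Alma: $60,000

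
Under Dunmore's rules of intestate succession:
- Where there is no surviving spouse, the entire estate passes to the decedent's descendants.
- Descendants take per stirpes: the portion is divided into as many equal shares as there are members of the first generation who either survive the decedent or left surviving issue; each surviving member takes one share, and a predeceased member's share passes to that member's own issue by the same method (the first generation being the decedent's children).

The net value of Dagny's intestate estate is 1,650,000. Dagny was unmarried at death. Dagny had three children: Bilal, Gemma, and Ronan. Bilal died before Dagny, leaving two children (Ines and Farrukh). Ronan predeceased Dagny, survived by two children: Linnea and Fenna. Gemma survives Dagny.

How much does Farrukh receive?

Farrukh receives 275,000.

The entire 1,650,000 passes to the descendants.
That amount (1,650,000) is divided into 3 shares of 550,000: Gemma takes 550,000; Bilal's 550,000 share passes to Bilal's issue; Ronan's 550,000 share passes to Ronan's issue.
Bilal's share (550,000) is divided into 2 shares of 275,000: Ines and Farrukh each take 275,000.
Ronan's share (550,000) is divided into 2 shares of 275,000: Linnea and Fenna each take 275,000.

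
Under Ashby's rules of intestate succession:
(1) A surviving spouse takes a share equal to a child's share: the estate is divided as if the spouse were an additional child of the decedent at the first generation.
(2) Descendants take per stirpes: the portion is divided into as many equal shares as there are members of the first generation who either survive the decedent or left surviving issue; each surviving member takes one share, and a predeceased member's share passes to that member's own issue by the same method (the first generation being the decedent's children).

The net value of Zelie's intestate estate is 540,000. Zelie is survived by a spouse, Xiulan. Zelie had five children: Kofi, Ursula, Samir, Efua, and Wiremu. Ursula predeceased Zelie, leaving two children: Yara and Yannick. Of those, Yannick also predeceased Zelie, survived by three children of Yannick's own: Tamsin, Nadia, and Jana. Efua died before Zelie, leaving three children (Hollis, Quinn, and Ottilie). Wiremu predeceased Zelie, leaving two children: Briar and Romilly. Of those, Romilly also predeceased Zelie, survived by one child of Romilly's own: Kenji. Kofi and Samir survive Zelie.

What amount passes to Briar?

Briar receives 45,000.

The spouse counts as an additional share at the children's level, so there are 6 primary shares of 90,000. Xiulan takes one such share (90,000).
The children's combined portion (450,000) is divided into 5 shares of 90,000: Kofi and Samir each take 90,000; Ursula's 90,000 share passes to Ursula's issue; Efua's 90,000 share passes to Efua's issue; Wiremu's 90,000 share passes to Wiremu's issue.
Ursula's share (90,000) is divided into 2 shares of 45,000: Yara takes 45,000; Yannick's 45,000 share passes to Yannick's issue.
Yannick's share (45,000) is divided into 3 shares of 15,000: Tamsin, Nadia, and Jana each take 15,000.
Efua's share (90,000) is divided into 3 shares of 30,000: Hollis, Quinn, and Ottilie each take 30,000.
Wiremu's share (90,000) is divided into 2 shares of 45,000: Briar takes 45,000; Romilly's 45,000 share passes to Romilly's issue.
Romilly's share (45,000) passes entirely to Kenji.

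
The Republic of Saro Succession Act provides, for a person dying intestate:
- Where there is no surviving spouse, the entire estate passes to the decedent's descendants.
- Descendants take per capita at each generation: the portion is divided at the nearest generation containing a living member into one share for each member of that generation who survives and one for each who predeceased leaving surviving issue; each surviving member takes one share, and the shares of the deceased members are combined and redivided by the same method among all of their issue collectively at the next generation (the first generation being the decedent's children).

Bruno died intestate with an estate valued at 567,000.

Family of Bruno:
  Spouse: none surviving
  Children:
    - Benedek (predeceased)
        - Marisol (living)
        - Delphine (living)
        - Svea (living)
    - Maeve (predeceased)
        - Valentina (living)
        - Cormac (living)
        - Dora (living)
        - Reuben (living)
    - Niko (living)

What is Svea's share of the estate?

Svea receives 54,000.

The entire 567,000 passes to the descendants.
That amount (567,000) is divided at the children's generation into 3 shares of 189,000. Niko takes 189,000. The 2 shares of the deceased (Benedek and Maeve) are combined into a pool of 378,000.
That pool (378,000) is divided at the grandchildren's generation equally among Marisol, Delphine, Svea, Valentina, Cormac, Dora, and Reuben: 54,000 each.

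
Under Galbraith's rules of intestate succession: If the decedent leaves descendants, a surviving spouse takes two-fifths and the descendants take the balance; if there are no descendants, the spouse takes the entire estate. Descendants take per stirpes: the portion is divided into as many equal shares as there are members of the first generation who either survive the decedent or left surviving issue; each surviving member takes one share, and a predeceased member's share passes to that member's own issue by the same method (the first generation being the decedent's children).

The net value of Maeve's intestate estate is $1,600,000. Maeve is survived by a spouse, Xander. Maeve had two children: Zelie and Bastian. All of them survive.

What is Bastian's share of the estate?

Xander takes two-fifths of $1,600,000 = $640,000. The remaining $960,000 passes to the descendants.
The descendants' portion ($960,000) is divided into 2 shares of $480,000: Zelie and Bastian each take $480,000.

Bastian receives $480,000.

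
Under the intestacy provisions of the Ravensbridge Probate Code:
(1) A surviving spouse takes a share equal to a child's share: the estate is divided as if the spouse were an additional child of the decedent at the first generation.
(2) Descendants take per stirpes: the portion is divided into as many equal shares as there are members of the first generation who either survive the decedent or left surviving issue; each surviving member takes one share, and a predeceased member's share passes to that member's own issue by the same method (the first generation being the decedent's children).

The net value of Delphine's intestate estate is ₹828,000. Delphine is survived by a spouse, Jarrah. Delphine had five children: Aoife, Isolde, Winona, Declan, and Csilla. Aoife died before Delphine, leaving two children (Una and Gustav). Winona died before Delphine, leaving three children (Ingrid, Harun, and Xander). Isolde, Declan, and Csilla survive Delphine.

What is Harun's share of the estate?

The spouse counts as an additional share at the children's level, so there are 6 primary shares of ₹138,000. Jarrah takes one such share (₹138,000).
The children's combined portion (₹690,000) is divided into 5 shares of ₹138,000: Isolde, Declan, and Csilla each take ₹138,000; Aoife's ₹138,000 share passes to Aoife's issue; Winona's ₹138,000 share passes to Winona's issue.
Aoife's share (₹138,000) is divided into 2 shares of ₹69,000: Una and Gustav each take ₹69,000.
Winona's share (₹138,000) is divided into 3 shares of ₹46,000: Ingrid, Harun, and Xander each take ₹46,000.

Harun receives ₹46,000.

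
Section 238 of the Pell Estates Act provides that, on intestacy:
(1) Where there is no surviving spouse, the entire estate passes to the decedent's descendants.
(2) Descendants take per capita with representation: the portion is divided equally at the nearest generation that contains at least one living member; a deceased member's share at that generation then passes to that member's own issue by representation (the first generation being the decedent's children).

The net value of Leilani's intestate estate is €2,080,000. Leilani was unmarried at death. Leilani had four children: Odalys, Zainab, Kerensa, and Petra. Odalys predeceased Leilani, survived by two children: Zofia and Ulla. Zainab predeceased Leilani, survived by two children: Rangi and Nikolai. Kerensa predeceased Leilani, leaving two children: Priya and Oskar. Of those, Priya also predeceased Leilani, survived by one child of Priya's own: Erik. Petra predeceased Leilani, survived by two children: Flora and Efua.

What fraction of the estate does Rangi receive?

The entire €2,080,000 passes to the descendants.
No child survives, so the initial division is made at the grandchildren's generation.
That amount (€2,080,000) is divided into 8 shares of €260,000: Zofia, Ulla, Rangi, Nikolai, Oskar, Flora, and Efua each take €260,000; Priya's €260,000 share passes to Priya's issue.
Priya's share (€260,000) passes entirely to Erik.

Rangi receives 1/8 of the estate.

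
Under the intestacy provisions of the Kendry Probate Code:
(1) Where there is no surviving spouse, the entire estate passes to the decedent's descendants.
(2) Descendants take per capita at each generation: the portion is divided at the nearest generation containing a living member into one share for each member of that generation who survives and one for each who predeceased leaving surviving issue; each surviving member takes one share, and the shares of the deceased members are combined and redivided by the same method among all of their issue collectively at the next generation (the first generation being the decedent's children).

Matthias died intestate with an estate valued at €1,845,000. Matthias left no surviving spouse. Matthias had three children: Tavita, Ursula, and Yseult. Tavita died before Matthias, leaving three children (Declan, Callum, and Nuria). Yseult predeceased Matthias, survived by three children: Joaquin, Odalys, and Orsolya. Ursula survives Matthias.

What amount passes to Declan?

The entire €1,845,000 passes to the descendants.
That amount (€1,845,000) is divided at the children's generation into 3 shares of €615,000. Ursula takes €615,000. The 2 shares of the deceased (Tavita and Yseult) are combined into a pool of €1,230,000.
That pool (€1,230,000) is divided at the grandchildren's generation equally among Declan, Callum, Nuria, Joaquin, Odalys, and Orsolya: €205,000 each.

Declan receives €205,000.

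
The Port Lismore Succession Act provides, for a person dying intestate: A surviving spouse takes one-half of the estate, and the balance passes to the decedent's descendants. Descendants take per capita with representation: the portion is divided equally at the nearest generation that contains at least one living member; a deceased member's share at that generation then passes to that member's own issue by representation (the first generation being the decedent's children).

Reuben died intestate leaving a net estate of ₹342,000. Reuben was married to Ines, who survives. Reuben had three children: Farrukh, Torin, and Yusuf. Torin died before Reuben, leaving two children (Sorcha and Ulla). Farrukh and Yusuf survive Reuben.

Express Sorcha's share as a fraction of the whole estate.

Ines takes one-half of ₹342,000 = ₹171,000. The remaining ₹171,000 passes to the descendants.
The descendants' portion (₹171,000) is divided into 3 shares of ₹57,000: Farrukh and Yusuf each take ₹57,000; Torin's ₹57,000 share passes to Torin's issue.
Torin's share (₹57,000) is divided into 2 shares of ₹28,500: Sorcha and Ulla each take ₹28,500.

Sorcha receives 1/12 of the estate.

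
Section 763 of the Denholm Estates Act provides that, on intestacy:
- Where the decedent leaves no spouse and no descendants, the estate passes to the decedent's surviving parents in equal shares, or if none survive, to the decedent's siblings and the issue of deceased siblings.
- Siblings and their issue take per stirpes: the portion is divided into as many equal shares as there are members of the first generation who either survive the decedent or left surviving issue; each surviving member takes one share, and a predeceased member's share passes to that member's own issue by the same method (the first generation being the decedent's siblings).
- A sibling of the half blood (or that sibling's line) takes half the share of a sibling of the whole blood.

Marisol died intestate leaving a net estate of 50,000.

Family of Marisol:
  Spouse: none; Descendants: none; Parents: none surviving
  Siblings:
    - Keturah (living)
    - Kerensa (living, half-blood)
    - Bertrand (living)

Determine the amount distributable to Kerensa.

The entire 50,000 passes to the siblings and their issue.
Counting each half-blood sibling's line as half a unit, there are 5/2 units in 50,000, so one unit is 20,000. Whole-blood lines (Keturah and Bertrand) take 20,000 each; half-blood lines (Kerensa) take 10,000 each.

Kerensa receives 10,000.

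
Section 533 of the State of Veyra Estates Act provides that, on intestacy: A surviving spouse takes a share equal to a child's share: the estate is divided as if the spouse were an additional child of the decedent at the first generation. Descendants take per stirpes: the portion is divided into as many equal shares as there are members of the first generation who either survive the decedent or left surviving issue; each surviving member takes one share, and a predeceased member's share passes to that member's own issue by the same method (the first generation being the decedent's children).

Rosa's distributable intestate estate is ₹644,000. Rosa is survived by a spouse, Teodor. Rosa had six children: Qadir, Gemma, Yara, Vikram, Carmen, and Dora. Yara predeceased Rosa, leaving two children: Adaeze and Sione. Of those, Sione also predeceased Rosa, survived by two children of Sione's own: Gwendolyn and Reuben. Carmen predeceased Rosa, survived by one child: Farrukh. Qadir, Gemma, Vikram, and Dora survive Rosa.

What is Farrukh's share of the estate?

The spouse counts as an additional share at the children's level, so there are 7 primary shares of ₹92,000. Teodor takes one such share (₹92,000).
The children's combined portion (₹552,000) is divided into 6 shares of ₹92,000: Qadir, Gemma, Vikram, and Dora each take ₹92,000; Yara's ₹92,000 share passes to Yara's issue; Carmen's ₹92,000 share passes to Carmen's issue.
Yara's share (₹92,000) is divided into 2 shares of ₹46,000: Adaeze takes ₹46,000; Sione's ₹46,000 share passes to Sione's issue.
Sione's share (₹46,000) is divided into 2 shares of ₹23,000: Gwendolyn and Reuben each take ₹23,000.
Carmen's share (₹92,000) passes entirely to Farrukh.

Farrukh receives ₹92,000.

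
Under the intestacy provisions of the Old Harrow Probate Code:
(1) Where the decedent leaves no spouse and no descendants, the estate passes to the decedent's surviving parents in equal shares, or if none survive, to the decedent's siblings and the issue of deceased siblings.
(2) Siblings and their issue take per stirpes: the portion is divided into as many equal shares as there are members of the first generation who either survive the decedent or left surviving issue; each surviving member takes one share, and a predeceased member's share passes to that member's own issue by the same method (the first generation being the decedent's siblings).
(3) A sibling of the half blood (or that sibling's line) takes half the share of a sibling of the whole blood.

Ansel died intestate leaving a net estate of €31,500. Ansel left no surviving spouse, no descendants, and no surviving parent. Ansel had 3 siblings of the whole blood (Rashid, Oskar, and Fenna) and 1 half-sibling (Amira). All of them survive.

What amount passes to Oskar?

Oskar receives €9,000.

The entire €31,500 passes to the siblings and their issue.
Counting each half-blood sibling's line as half a unit, there are 7/2 units in €31,500, so one unit is €9,000. Whole-blood lines (Rashid, Oskar, and Fenna) take €9,000 each; half-blood lines (Amira) take €4,500 each.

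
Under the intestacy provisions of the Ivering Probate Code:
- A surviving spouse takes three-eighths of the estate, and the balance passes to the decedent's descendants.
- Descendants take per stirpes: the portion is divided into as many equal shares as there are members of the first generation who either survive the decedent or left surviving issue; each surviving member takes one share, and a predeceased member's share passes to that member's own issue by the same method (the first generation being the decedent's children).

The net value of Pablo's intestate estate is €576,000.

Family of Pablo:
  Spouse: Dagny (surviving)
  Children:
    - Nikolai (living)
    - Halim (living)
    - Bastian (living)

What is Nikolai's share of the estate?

Nikolai receives €120,000.

Dagny takes three-eighths of €576,000 = €216,000. The remaining €360,000 passes to the descendants.
The descendants' portion (€360,000) is divided into 3 shares of €120,000: Nikolai, Halim, and Bastian each take €120,000.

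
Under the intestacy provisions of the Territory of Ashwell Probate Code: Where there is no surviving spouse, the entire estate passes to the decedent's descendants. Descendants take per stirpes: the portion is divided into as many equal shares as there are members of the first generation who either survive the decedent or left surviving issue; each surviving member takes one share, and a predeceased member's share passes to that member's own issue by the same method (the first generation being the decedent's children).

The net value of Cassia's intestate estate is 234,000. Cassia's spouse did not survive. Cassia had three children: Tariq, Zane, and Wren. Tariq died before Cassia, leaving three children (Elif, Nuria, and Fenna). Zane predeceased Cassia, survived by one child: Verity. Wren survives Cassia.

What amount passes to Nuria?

The entire 234,000 passes to the descendants.
That amount (234,000) is divided into 3 shares of 78,000: Wren takes 78,000; Tariq's 78,000 share passes to Tariq's issue; Zane's 78,000 share passes to Zane's issue.
Tariq's share (78,000) is divided into 3 shares of 26,000: Elif, Nuria, and Fenna each take 26,000.
Zane's share (78,000) passes entirely to Verity.

Nuria receives 26,000.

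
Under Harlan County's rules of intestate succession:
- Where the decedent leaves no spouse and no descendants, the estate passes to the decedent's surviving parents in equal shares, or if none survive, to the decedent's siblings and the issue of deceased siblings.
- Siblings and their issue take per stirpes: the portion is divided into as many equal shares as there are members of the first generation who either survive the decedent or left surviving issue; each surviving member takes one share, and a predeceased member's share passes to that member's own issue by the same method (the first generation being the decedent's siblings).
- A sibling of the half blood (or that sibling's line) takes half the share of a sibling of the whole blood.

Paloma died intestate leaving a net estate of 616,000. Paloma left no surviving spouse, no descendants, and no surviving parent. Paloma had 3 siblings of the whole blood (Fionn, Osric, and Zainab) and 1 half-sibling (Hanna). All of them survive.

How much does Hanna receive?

Hanna receives 88,000.

The entire 616,000 passes to the siblings and their issue.
Counting each half-blood sibling's line as half a unit, there are 7/2 units in 616,000, so one unit is 176,000. Whole-blood lines (Fionn, Osric, and Zainab) take 176,000 each; half-blood lines (Hanna) take 88,000 each.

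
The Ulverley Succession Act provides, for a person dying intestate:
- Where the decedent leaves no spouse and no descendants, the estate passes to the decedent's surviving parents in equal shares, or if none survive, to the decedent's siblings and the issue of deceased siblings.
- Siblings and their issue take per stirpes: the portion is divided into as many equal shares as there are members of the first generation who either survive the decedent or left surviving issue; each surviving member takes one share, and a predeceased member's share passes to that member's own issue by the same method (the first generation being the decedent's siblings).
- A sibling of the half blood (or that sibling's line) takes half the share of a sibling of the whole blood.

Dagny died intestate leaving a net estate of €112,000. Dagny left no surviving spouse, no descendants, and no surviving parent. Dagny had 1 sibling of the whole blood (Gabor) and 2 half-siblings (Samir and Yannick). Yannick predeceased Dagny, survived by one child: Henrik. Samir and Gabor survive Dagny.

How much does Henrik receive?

Henrik receives €28,000.

The entire €112,000 passes to the siblings and their issue.
Counting each half-blood sibling's line as half a unit, there are 2 units in €112,000, so one unit is €56,000. Whole-blood lines (Gabor) take €56,000 each; half-blood lines (Samir and Yannick) take €28,000 each.
Yannick's share (€28,000) passes entirely to Henrik.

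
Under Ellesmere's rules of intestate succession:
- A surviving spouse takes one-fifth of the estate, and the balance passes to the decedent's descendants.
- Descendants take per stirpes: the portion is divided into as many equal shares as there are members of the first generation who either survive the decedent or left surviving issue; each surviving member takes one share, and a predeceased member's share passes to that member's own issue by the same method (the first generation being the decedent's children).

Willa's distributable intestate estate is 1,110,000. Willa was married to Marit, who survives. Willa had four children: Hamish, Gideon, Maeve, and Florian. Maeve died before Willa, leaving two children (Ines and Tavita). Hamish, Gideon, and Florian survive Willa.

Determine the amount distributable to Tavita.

Marit takes one-fifth of 1,110,000 = 222,000. The remaining 888,000 passes to the descendants.
The descendants' portion (888,000) is divided into 4 shares of 222,000: Hamish, Gideon, and Florian each take 222,000; Maeve's 222,000 share passes to Maeve's issue.
Maeve's share (222,000) is divided into 2 shares of 111,000: Ines and Tavita each take 111,000.

Tavita receives 111,000.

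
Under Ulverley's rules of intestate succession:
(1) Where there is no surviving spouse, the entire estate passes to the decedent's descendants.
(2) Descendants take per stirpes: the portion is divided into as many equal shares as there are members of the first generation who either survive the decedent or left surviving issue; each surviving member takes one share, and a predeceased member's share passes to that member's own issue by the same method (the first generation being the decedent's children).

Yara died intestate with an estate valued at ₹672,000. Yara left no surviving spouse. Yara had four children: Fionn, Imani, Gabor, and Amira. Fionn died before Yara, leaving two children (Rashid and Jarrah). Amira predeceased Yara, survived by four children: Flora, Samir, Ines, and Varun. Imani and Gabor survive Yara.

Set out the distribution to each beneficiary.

Rashid: ₹84,000; Jarrah: ₹84,000; Imani: ₹168,000; Gabor: ₹168,000; Flora: ₹42,000; Samir: ₹42,000; Ines: ₹42,000; Varun: ₹42,000

The entire ₹672,000 passes to the descendants.
That amount (₹672,000) is divided into 4 shares of ₹168,000: Imani and Gabor each take ₹168,000; Fionn's ₹168,000 share passes to Fionn's issue; Amira's ₹168,000 share passes to Amira's issue.
Fionn's share (₹168,000) is divided into 2 shares of ₹84,000: Rashid and Jarrah each take ₹84,000.
Amira's share (₹168,000) is divided into 4 shares of ₹42,000: Flora, Samir, Ines, and Varun each take ₹42,000.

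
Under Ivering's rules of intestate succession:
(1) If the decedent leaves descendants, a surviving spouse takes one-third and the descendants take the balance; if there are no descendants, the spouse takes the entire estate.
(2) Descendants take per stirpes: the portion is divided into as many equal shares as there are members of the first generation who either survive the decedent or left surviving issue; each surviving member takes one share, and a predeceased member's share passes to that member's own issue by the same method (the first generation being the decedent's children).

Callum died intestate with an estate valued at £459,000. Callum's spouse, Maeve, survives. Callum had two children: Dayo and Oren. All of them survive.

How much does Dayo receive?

Maeve takes one-third of £459,000 = £153,000. The remaining £306,000 passes to the descendants.
The descendants' portion (£306,000) is divided into 2 shares of £153,000: Dayo and Oren each take £153,000.

Dayo receives £153,000.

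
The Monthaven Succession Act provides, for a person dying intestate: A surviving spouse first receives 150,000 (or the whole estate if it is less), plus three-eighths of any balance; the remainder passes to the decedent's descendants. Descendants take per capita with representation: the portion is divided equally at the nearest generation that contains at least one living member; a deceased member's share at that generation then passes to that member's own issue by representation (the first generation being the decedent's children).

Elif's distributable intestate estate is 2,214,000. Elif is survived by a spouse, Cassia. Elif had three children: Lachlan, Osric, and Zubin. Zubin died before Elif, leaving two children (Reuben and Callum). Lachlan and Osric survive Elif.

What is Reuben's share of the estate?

Cassia first takes 150,000, leaving a balance of 2,064,000. Cassia then takes three-eighths of the balance (774,000), for a total of 924,000. The remaining 1,290,000 passes to the descendants.
The descendants' portion (1,290,000) is divided into 3 shares of 430,000: Lachlan and Osric each take 430,000; Zubin's 430,000 share passes to Zubin's issue.
Zubin's share (430,000) is divided into 2 shares of 215,000: Reuben and Callum each take 215,000.

Reuben receives 215,000.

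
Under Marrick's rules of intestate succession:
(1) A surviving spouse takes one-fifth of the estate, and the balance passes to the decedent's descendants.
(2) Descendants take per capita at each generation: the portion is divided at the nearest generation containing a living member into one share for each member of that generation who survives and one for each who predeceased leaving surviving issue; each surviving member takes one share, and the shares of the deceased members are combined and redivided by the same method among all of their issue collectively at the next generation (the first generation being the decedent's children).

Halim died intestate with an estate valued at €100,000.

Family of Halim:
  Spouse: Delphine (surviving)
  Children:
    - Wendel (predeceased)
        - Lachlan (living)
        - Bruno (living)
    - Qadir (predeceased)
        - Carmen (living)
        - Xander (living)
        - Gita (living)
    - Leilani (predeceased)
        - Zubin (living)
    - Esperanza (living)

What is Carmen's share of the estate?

Carmen receives €10,000.

Delphine takes one-fifth of €100,000 = €20,000. The remaining €80,000 passes to the descendants.
The descendants' portion (€80,000) is divided at the children's generation into 4 shares of €20,000. Esperanza takes €20,000. The 3 shares of the deceased (Wendel, Qadir, and Leilani) are combined into a pool of €60,000.
That pool (€60,000) is divided at the grandchildren's generation equally among Lachlan, Bruno, Carmen, Xander, Gita, and Zubin: €10,000 each.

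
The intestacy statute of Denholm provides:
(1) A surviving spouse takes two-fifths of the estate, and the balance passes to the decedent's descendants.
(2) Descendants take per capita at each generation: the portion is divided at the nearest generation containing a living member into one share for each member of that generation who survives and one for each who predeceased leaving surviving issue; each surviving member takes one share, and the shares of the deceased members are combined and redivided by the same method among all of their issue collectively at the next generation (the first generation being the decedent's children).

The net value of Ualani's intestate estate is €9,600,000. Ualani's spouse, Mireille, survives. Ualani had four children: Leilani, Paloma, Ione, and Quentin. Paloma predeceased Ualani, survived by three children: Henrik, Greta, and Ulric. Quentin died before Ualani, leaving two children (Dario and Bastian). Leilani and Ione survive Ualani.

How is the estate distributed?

Mireille takes two-fifths of €9,600,000 = €3,840,000. The remaining €5,760,000 passes to the descendants.
The descendants' portion (€5,760,000) is divided at the children's generation into 4 shares of €1,440,000. Leilani and Ione each take €1,440,000. The 2 shares of the deceased (Paloma and Quentin) are combined into a pool of €2,880,000.
That pool (€2,880,000) is divided at the grandchildren's generation equally among Henrik, Greta, Ulric, Dario, and Bastian: €576,000 each.

Mireille: €3,840,000; Leilani: €1,440,000; Henrik: €576,000; Greta: €576,000; Ulric: €576,000; Ione: €1,440,000; Dario: €576,000; Bastian: €576,000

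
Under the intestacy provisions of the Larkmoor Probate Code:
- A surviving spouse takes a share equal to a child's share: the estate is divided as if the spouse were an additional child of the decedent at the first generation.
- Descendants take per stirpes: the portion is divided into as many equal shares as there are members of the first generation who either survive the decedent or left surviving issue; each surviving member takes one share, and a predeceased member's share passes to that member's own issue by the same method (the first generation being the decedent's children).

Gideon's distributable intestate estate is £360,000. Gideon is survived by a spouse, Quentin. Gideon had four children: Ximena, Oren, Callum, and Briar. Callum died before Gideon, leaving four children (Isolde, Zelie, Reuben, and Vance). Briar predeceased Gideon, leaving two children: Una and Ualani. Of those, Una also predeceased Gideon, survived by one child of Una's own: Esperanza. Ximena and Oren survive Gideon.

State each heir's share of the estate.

Quentin: £72,000; Ximena: £72,000; Oren: £72,000; Isolde: £18,000; Zelie: £18,000; Reuben: £18,000; Vance: £18,000; Esperanza: £36,000; Ualani: £36,000

The spouse counts as an additional share at the children's level, so there are 5 primary shares of £72,000. Quentin takes one such share (£72,000).
The children's combined portion (£288,000) is divided into 4 shares of £72,000: Ximena and Oren each take £72,000; Callum's £72,000 share passes to Callum's issue; Briar's £72,000 share passes to Briar's issue.
Callum's share (£72,000) is divided into 4 shares of £18,000: Isolde, Zelie, Reuben, and Vance each take £18,000.
Briar's share (£72,000) is divided into 2 shares of £36,000: Ualani takes £36,000; Una's £36,000 share passes to Una's issue.
Una's share (£36,000) passes entirely to Esperanza.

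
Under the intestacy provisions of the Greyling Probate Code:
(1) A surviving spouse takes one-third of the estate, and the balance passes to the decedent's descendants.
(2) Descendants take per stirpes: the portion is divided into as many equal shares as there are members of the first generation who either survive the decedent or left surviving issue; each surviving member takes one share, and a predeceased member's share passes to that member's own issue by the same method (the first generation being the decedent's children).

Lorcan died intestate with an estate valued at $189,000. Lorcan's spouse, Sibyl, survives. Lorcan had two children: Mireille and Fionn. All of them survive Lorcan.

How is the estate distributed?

Sibyl: $63,000; Mireille: $63,000; Fionn: $63,000

Sibyl takes one-third of $189,000 = $63,000. The remaining $126,000 passes to the descendants.
The descendants' portion ($126,000) is divided into 2 shares of $63,000: Mireille and Fionn each take $63,000.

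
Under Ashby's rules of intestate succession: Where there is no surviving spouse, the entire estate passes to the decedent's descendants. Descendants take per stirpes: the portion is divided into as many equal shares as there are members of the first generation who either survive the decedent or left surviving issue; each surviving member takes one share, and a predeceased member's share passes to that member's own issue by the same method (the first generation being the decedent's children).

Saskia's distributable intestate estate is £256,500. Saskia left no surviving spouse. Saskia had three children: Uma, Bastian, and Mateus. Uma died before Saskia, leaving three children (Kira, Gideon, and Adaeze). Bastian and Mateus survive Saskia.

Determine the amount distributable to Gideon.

Gideon receives £28,500.

The entire £256,500 passes to the descendants.
That amount (£256,500) is divided into 3 shares of £85,500: Bastian and Mateus each take £85,500; Uma's £85,500 share passes to Uma's issue.
Uma's share (£85,500) is divided into 3 shares of £28,500: Kira, Gideon, and Adaeze each take £28,500.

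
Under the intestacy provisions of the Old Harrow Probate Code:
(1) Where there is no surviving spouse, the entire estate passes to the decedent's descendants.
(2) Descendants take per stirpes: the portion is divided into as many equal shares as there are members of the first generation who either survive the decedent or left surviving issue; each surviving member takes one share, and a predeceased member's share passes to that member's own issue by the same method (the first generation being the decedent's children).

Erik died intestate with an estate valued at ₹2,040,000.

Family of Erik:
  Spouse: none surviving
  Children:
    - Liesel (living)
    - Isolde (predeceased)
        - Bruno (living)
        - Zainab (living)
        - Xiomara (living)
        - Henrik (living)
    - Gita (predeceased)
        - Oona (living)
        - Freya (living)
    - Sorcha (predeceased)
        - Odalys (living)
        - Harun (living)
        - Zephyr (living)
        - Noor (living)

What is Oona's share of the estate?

Oona receives ₹255,000.

The entire ₹2,040,000 passes to the descendants.
That amount (₹2,040,000) is divided into 4 shares of ₹510,000: Liesel takes ₹510,000; Isolde's ₹510,000 share passes to Isolde's issue; Gita's ₹510,000 share passes to Gita's issue; Sorcha's ₹510,000 share passes to Sorcha's issue.
Isolde's share (₹510,000) is divided into 4 shares of ₹127,500: Bruno, Zainab, Xiomara, and Henrik each take ₹127,500.
Gita's share (₹510,000) is divided into 2 shares of ₹255,000: Oona and Freya each take ₹255,000.
Sorcha's share (₹510,000) is divided into 4 shares of ₹127,500: Odalys, Harun, Zephyr, and Noor each take ₹127,500.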